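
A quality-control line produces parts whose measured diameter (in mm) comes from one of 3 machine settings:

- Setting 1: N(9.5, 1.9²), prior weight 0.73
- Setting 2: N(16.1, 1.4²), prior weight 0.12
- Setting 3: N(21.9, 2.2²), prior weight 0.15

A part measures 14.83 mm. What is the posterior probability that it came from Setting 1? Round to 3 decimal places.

By Bayes' theorem, P(k | x) = π_k f_k(x) / Σ_j π_j f_j(x).
Component likelihoods at x = 14.83 mm:
  f_1 = (1/(1.9·√(2π)))·exp(−(14.83−9.5)²/(2·1.9²)) = 0.209970·exp(-3.93475) = 0.00410503
  f_2 = (1/(1.4·√(2π)))·exp(−(14.83−16.1)²/(2·1.4²)) = 0.284959·exp(-0.41145) = 0.188838
  f_3 = (1/(2.2·√(2π)))·exp(−(14.83−21.9)²/(2·2.2²)) = 0.181337·exp(-5.16373) = 0.00103731
Prior × likelihood for each component:
  π_1·f_1 = 0.73 × 0.00410503 = 0.00299667
  π_2·f_2 = 0.12 × 0.188838 = 0.0226606
  π_3·f_3 = 0.15 × 0.00103731 = 0.000155596
Sum: 0.00299667 + 0.0226606 + 0.000155596 = 0.0258128
So the posterior for Setting 1 is 0.00299667 / 0.0258128 ≈ 0.116.

0.116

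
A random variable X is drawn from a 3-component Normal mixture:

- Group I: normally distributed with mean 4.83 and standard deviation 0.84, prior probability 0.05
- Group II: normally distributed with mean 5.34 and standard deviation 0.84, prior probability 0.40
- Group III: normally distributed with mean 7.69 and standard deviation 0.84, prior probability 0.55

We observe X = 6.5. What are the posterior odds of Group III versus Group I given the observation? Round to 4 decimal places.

Only the two components matter; the odds are (π_i f_i(x)) / (π_j f_j(x)).
Normal densities:
  p_I = (1/(0.84·√(2π)))·exp(−(6.5−4.83)²/(2·0.84²)) = 0.474931·exp(-1.97626) = 0.065819
  p_II = (1/(0.84·√(2π)))·exp(−(6.5−5.34)²/(2·0.84²)) = 0.474931·exp(-0.95351) = 0.183031
  p_III = (1/(0.84·√(2π)))·exp(−(6.5−7.69)²/(2·0.84²)) = 0.474931·exp(-1.00347) = 0.174112
Odds = (0.55/0.05) × (0.174112/0.065819) = 11 × 2.64531 ≈ 29.0984

29.0984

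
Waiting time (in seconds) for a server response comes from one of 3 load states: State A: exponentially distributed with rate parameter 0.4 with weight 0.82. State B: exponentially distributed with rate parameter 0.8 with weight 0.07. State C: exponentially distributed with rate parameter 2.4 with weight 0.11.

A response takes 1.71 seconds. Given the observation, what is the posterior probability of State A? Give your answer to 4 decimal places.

By Bayes' theorem, P(k | x) = π_k f_k(x) / Σ_j π_j f_j(x).
Exponential densities:
  f_A = 0.201838
  f_B = 0.203693
  f_C = 0.0396156
Unnormalised posteriors:
  π_A·f_A = 0.82 × 0.201838 = 0.165507
  π_B·f_B = 0.07 × 0.203693 = 0.0142585
  π_C·f_C = 0.11 × 0.0396156 = 0.00435772
Sum: 0.165507 + 0.0142585 + 0.00435772 = 0.184123
Responsibility of State A: 0.165507 / 0.184123 ≈ 0.8989

0.8989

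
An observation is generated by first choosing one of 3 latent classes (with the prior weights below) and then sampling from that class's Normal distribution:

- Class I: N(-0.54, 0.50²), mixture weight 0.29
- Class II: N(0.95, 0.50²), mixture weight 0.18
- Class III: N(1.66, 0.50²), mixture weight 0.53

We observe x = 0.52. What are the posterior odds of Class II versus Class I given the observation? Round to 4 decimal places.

Posterior odds = (w_i f_i(x)) / (w_j f_j(x)); the normalising sum cancels.
Evaluate each component's likelihood at the observed value:
  L_I = (1/(0.50·√(2π)))·exp(−(0.52−-0.54)²/(2·0.50²)) = 0.797885·exp(-2.24720) = 0.0843322
  L_II = (1/(0.50·√(2π)))·exp(−(0.52−0.95)²/(2·0.50²)) = 0.797885·exp(-0.36980) = 0.551236
  L_III = (1/(0.50·√(2π)))·exp(−(0.52−1.66)²/(2·0.50²)) = 0.797885·exp(-2.59920) = 0.0593092
Posterior odds = (w_II·L_II) / (w_I·L_I) = (0.18·0.551236) / (0.29·0.0843322) = 0.0992226 / 0.0244563 ≈ 4.0571

4.0571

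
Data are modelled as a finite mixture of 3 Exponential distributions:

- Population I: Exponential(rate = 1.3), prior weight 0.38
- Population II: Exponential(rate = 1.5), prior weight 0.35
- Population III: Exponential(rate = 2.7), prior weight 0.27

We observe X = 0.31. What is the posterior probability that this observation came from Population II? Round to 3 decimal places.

The responsibility of component k is w_k f_k(x) divided by Σ_j w_j f_j(x).
Exponential densities:
  p_I = 1.3·e^(−1.3·0.31) = 1.3·e^(−0.4030) = 0.868806
  p_II = 1.5·e^(−1.5·0.31) = 1.5·e^(−0.4650) = 0.942203
  p_III = 2.7·e^(−2.7·0.31) = 2.7·e^(−0.8370) = 1.16912
Weight by the priors:
  w_I·p_I = 0.38 × 0.868806 = 0.330146
  w_II·p_II = 0.35 × 0.942203 = 0.329771
  w_III·p_III = 0.27 × 1.16912 = 0.315663
Marginal: 0.330146 + 0.329771 + 0.315663 = 0.97558
Responsibility of Population II: 0.329771 / 0.97558 ≈ 0.338

0.338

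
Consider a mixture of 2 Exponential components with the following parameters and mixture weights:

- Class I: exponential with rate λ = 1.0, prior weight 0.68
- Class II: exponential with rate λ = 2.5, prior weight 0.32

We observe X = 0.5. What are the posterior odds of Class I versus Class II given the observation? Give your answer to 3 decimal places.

1.799

Posterior odds = (π_i f_i(x)) / (π_j f_j(x)); the normalising sum cancels.
Component likelihoods at x = 0.5:
  L_I = 1.0·e^(−1.0·0.5) = 1.0·e^(−0.5000) = 0.606531
  L_II = 2.5·e^(−2.5·0.5) = 2.5·e^(−1.2500) = 0.716262
0.412441 / 0.229204 ≈ 1.799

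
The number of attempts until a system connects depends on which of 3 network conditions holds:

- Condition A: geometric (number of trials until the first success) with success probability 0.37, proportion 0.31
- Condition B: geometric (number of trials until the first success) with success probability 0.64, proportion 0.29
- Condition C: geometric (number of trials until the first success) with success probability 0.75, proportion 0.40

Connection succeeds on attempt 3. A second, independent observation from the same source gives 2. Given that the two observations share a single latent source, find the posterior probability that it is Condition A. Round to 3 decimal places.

The responsibility of component k is π_k f_k(x) divided by Σ_j π_j f_j(x).
Since both observations come from the same component, the likelihood for component k is f_k(x₁)·f_k(x₂).
  L_A = [0.146853] × [0.2331] = 0.0342314
  L_B = [0.082944] × [0.2304] = 0.0191103
  L_C = [0.046875] × [0.1875] = 0.00878906
Prior × likelihood for each component:
  π_A·L_A = 0.31 × 0.0342314 = 0.0106117
  π_B·L_B = 0.29 × 0.0191103 = 0.00554199
  π_C·L_C = 0.40 × 0.00878906 = 0.00351563
Marginal: 0.0106117 + 0.00554199 + 0.00351563 = 0.0196694
P(Condition A | x) ≈ 0.540

0.540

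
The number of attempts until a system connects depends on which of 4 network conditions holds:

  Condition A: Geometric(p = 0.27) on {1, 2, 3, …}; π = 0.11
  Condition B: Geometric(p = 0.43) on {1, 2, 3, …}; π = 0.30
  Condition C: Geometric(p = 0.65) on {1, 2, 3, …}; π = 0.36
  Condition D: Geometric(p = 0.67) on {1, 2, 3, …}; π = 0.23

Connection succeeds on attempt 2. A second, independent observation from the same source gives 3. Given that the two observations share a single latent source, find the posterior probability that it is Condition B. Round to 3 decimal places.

0.435

By Bayes' theorem, P(k | x) = P(Z=k) f_k(x) / Σ_j P(Z=j) f_j(x).
Since both observations come from the same component, the likelihood for component k is f_k(x₁)·f_k(x₂).
  f_A = [0.1971] × [0.143883] = 0.0283593
  f_B = [0.2451] × [0.139707] = 0.0342422
  f_C = [0.2275] × [0.079625] = 0.0181147
  f_D = [0.2211] × [0.072963] = 0.0161321
Prior × likelihood for each component:
  P(Z=A)·f_A = 0.11 × 0.0283593 = 0.00311953
  P(Z=B)·f_B = 0.30 × 0.0342422 = 0.0102727
  P(Z=C)·f_C = 0.36 × 0.0181147 = 0.00652129
  P(Z=D)·f_D = 0.23 × 0.0161321 = 0.00371039
Evidence: 0.00311953 + 0.0102727 + 0.00652129 + 0.00371039 = 0.0236239
Responsibility of Condition B: 0.0102727 / 0.0236239 ≈ 0.435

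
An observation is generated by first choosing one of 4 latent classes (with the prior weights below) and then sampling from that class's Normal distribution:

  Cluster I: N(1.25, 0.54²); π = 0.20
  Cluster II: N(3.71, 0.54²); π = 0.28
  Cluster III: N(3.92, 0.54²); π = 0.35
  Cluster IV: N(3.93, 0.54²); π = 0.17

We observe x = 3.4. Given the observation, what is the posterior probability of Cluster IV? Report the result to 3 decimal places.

Apply Bayes' rule: the posterior for each component is proportional to its prior times its likelihood at x.
Normal densities:
  L_I = (1/(0.54·√(2π)))·exp(−(3.4−1.25)²/(2·0.54²)) = 0.738782·exp(-7.92610) = 0.000266843
  L_II = (1/(0.54·√(2π)))·exp(−(3.4−3.71)²/(2·0.54²)) = 0.738782·exp(-0.16478) = 0.626546
  L_III = (1/(0.54·√(2π)))·exp(−(3.4−3.92)²/(2·0.54²)) = 0.738782·exp(-0.46365) = 0.464682
  L_IV = (1/(0.54·√(2π)))·exp(−(3.4−3.93)²/(2·0.54²)) = 0.738782·exp(-0.48165) = 0.456391
Weight by the priors:
  w_I·L_I = 0.20 × 0.000266843 = 5.33686e-05
  w_II·L_II = 0.28 × 0.626546 = 0.175433
  w_III·L_III = 0.35 × 0.464682 = 0.162639
  w_IV·L_IV = 0.17 × 0.456391 = 0.0775865
Marginal: 5.33686e-05 + 0.175433 + 0.162639 + 0.0775865 = 0.415712
P(Cluster IV | 3.4) ≈ 0.187

0.187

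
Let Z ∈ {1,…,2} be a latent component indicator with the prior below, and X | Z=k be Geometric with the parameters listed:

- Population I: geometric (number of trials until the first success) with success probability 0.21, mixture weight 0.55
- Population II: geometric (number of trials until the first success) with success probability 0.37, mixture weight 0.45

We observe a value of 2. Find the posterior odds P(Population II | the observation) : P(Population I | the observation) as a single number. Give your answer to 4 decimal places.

1.1496

The posterior odds equal the prior odds times the likelihood ratio: (π_i/π_j)·(f_i(x)/f_j(x)).
Evaluate each component's likelihood at the observed value:
  L_I = 0.1659
  L_II = 0.2331
0.104895 / 0.091245 ≈ 1.1496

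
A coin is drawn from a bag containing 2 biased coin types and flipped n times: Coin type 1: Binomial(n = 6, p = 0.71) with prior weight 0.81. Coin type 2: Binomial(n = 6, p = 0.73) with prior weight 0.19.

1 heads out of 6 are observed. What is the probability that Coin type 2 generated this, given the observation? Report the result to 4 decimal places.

0.1444

Apply Bayes' rule: the posterior for each component is proportional to its prior times its likelihood at x.
Binomial probabilities:
  p_1 = 0.00873775
  p_2 = 0.00628482
Unnormalised posteriors:
  π_1·p_1 = 0.81 × 0.00873775 = 0.00707758
  π_2·p_2 = 0.19 × 0.00628482 = 0.00119412
Sum: 0.00707758 + 0.00119412 = 0.00827169
Responsibility of Coin type 2: 0.00119412 / 0.00827169 ≈ 0.1444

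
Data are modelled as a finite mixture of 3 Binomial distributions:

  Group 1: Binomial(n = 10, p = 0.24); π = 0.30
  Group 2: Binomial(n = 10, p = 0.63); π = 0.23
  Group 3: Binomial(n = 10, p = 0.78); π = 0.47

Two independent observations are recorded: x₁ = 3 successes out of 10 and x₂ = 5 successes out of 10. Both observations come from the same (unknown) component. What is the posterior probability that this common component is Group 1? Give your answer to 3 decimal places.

By Bayes' theorem, P(k | x) = π_k f_k(x) / Σ_j π_j f_j(x).
Since both observations come from the same component, the likelihood for component k is f_k(x₁)·f_k(x₂).
  f_1 = [C(10,3)·0.24^3·0.76^7 = 120·0.013824·0.146452 = 0.242946] × [0.0508774] = 0.0123605
  f_2 = [C(10,3)·0.63^3·0.37^7 = 120·0.250047·0.000949319 = 0.0284849] × [0.173425] = 0.00494
  f_3 = [C(10,3)·0.78^3·0.22^7 = 120·0.474552·2.49436e-05 = 0.00142044] × [0.0374962] = 5.32612e-05
Prior × likelihood for each component:
  π_1·f_1 = 0.30 × 0.0123605 = 0.00370814
  π_2·f_2 = 0.23 × 0.00494 = 0.0011362
  π_3·f_3 = 0.47 × 5.32612e-05 = 2.50328e-05
Denominator: 0.00370814 + 0.0011362 + 2.50328e-05 = 0.00486937
So the posterior for Group 1 is 0.00370814 / 0.00486937 ≈ 0.762.

0.762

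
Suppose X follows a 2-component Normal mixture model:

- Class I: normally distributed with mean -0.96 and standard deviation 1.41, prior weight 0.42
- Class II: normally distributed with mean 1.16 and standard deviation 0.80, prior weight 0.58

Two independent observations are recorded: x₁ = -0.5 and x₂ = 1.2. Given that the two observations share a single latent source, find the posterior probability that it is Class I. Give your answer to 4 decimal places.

P(component k | x) = π_k·f_k(x) / marginal(x), where marginal(x) = Σ_j π_j·f_j(x).
Since both observations come from the same component, the likelihood for component k is f_k(x₁)·f_k(x₂).
  f_I = [0.268274] × [0.0875181] = 0.0234789
  f_II = [0.0579249] × [0.498055] = 0.0288498
Unnormalised posteriors:
  π_I·f_I = 0.42 × 0.0234789 = 0.00986112
  π_II·f_II = 0.58 × 0.0288498 = 0.0167329
Evidence: 0.00986112 + 0.0167329 = 0.026594
P(Class I | x) ≈ 0.3708

0.3708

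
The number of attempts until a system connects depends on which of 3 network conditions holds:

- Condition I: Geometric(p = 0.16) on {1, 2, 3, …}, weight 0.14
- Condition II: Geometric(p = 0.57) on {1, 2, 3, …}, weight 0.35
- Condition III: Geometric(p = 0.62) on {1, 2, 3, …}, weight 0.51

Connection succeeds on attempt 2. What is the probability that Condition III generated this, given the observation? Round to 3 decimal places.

0.535

By Bayes' theorem, P(k | x) = P(Z=k) f_k(x) / Σ_j P(Z=j) f_j(x).
Component likelihoods at x = 2:
  L_I = 0.16·(1−0.16)^1 = 0.16·0.84 = 0.1344
  L_II = 0.57·(1−0.57)^1 = 0.57·0.43 = 0.2451
  L_III = 0.62·(1−0.62)^1 = 0.62·0.38 = 0.2356
Prior × likelihood for each component:
  P(Z=I)·L_I = 0.14 × 0.1344 = 0.018816
  P(Z=II)·L_II = 0.35 × 0.2451 = 0.085785
  P(Z=III)·L_III = 0.51 × 0.2356 = 0.120156
Normaliser: 0.018816 + 0.085785 + 0.120156 = 0.224757
P(Condition III | 2) = 0.120156 / 0.224757 ≈ 0.535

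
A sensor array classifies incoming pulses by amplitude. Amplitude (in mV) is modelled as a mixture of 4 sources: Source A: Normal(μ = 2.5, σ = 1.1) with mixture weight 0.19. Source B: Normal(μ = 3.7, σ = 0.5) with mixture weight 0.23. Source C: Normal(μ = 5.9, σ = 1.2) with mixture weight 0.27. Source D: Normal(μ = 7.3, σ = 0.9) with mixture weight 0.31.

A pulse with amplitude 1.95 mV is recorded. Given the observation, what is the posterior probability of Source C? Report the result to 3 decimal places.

0.006

Apply Bayes' rule: the posterior for each component is proportional to its prior times its likelihood at x.
Evaluate each component's likelihood at the observed value:
  L_A = (1/(1.1·√(2π)))·exp(−(1.95−2.5)²/(2·1.1²)) = 0.362675·exp(-0.12500) = 0.320059
  L_B = (1/(0.5·√(2π)))·exp(−(1.95−3.7)²/(2·0.5²)) = 0.797885·exp(-6.12500) = 0.00174537
  L_C = (1/(1.2·√(2π)))·exp(−(1.95−5.9)²/(2·1.2²)) = 0.332452·exp(-5.41753) = 0.00147545
  L_D = (1/(0.9·√(2π)))·exp(−(1.95−7.3)²/(2·0.9²)) = 0.443269·exp(-17.66821) = 9.40722e-09
Unnormalised posteriors:
  π_A·L_A = 0.19 × 0.320059 = 0.0608113
  π_B·L_B = 0.23 × 0.00174537 = 0.000401434
  π_C·L_C = 0.27 × 0.00147545 = 0.00039837
  π_D·L_D = 0.31 × 9.40722e-09 = 2.91624e-09
Sum: 0.0608113 + 0.000401434 + 0.00039837 + 2.91624e-09 = 0.0616111
P(Source C | data) ≈ 0.006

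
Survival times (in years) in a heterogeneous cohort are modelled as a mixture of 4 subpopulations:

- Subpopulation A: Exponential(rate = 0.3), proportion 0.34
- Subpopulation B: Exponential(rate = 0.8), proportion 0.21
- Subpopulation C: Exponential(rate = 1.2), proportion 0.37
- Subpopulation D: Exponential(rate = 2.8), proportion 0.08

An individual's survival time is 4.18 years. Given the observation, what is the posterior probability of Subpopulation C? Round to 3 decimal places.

Posterior ∝ prior × likelihood, so P(k | x) ∝ π_k f_k(x); normalise over all components.
Exponential densities:
  L_A = 0.0856083
  L_B = 0.0282364
  L_C = 0.0079572
  L_D = 2.313e-05
Unnormalised posteriors:
  π_A·L_A = 0.34 × 0.0856083 = 0.0291068
  π_B·L_B = 0.21 × 0.0282364 = 0.00592964
  π_C·L_C = 0.37 × 0.0079572 = 0.00294416
  π_D·L_D = 0.08 × 2.313e-05 = 1.8504e-06
Evidence: 0.0291068 + 0.00592964 + 0.00294416 + 1.8504e-06 = 0.0379825
P(Subpopulation C | the observation) ≈ 0.078

0.078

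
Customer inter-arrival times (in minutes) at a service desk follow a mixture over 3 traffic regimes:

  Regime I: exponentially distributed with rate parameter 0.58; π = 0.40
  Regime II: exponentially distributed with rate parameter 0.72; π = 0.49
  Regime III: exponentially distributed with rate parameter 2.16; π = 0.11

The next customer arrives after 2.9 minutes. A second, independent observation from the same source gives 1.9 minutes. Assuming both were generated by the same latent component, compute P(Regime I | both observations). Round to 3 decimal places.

0.509

The responsibility of component k is w_k f_k(x) divided by Σ_j w_j f_j(x).
Since both observations come from the same component, the likelihood for component k is f_k(x₁)·f_k(x₂).
  L_I = [0.58·e^(−0.58·2.9) = 0.58·e^(−1.6820) = 0.107881] × [0.192679] = 0.0207864
  L_II = [0.72·e^(−0.72·2.9) = 0.72·e^(−2.0880) = 0.089233] × [0.183323] = 0.0163585
  L_III = [2.16·e^(−2.16·2.9) = 2.16·e^(−6.2640) = 0.00411181] × [0.0356541] = 0.000146603
Multiply by the mixture weights:
  w_I·L_I = 0.40 × 0.0207864 = 0.00831458
  w_II·L_II = 0.49 × 0.0163585 = 0.00801566
  w_III·L_III = 0.11 × 0.000146603 = 1.61263e-05
Marginal: 0.00831458 + 0.00801566 + 1.61263e-05 = 0.0163464
So the posterior for Regime I is 0.00831458 / 0.0163464 ≈ 0.509.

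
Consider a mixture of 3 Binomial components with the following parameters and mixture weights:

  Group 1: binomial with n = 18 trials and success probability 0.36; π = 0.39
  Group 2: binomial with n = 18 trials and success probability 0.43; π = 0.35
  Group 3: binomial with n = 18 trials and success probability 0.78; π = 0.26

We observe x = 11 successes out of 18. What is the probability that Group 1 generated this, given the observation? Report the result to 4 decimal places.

0.1759

Apply Bayes' rule: the posterior for each component is proportional to its prior times its likelihood at x.
Component likelihoods at x = 11 successes out of 18:
  L_1 = C(18,11)·0.36^11·0.64^7 = 31824·1.31622e-05·0.0439805 = 0.0184222
  L_2 = C(18,11)·0.43^11·0.57^7 = 31824·9.29294e-05·0.019549 = 0.0578138
  L_3 = C(18,11)·0.78^11·0.22^7 = 31824·0.0650191·2.49436e-05 = 0.0516124
Multiply by the mixture weights:
  w_1·L_1 = 0.39 × 0.0184222 = 0.00718467
  w_2·L_2 = 0.35 × 0.0578138 = 0.0202348
  w_3·L_3 = 0.26 × 0.0516124 = 0.0134192
Evidence: 0.00718467 + 0.0202348 + 0.0134192 = 0.0408387
Responsibility of Group 1: 0.00718467 / 0.0408387 ≈ 0.1759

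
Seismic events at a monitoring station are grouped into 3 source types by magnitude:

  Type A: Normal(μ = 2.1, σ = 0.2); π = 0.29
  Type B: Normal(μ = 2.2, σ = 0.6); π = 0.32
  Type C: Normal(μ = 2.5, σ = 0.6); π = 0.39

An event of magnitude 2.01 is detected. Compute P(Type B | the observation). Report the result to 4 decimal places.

0.2222

Posterior ∝ prior × likelihood, so P(k | x) ∝ π_k f_k(x); normalise over all components.
Component likelihoods at x = 2.01:
  L_A = 1.80263
  L_B = 0.632388
  L_C = 0.476358
Multiply by the mixture weights:
  π_A·L_A = 0.29 × 1.80263 = 0.522764
  π_B·L_B = 0.32 × 0.632388 = 0.202364
  π_C·L_C = 0.39 × 0.476358 = 0.18578
Normaliser: 0.522764 + 0.202364 + 0.18578 = 0.910908
P(Type B | data) ≈ 0.2222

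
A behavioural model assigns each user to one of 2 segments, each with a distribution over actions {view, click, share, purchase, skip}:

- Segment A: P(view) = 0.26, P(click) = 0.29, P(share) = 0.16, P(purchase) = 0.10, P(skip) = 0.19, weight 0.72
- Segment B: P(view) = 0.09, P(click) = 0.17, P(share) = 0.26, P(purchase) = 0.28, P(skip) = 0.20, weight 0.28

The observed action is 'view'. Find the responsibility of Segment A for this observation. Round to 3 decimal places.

0.881

Posterior ∝ prior × likelihood, so P(k | x) ∝ w_k f_k(x); normalise over all components.
Evaluate each component's likelihood at the observed value:
  p_A = P(view | comp) = 0.26
  p_B = P(view | comp) = 0.09
Multiply by the mixture weights:
  w_A·p_A = 0.72 × 0.26 = 0.1872
  w_B·p_B = 0.28 × 0.09 = 0.0252
Marginal: 0.1872 + 0.0252 = 0.2124
Responsibility of Segment A: 0.1872 / 0.2124 ≈ 0.881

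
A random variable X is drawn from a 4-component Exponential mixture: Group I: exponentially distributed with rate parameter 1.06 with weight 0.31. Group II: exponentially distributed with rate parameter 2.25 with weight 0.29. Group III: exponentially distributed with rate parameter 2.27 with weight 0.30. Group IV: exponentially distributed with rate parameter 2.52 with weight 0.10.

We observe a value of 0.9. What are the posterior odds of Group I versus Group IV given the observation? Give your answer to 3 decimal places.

4.852

Since P(k|x) ∝ P(Z=k) f_k(x), the posterior odds are P(Z=i) f_i(x) / (P(Z=j) f_j(x)).
Component likelihoods at x = 0.9:
  L_I = 0.408309
  L_II = 0.296986
  L_III = 0.294281
  L_IV = 0.260868
Odds = (0.31/0.10) × (0.408309/0.260868) = 3.1 × 1.56519 ≈ 4.852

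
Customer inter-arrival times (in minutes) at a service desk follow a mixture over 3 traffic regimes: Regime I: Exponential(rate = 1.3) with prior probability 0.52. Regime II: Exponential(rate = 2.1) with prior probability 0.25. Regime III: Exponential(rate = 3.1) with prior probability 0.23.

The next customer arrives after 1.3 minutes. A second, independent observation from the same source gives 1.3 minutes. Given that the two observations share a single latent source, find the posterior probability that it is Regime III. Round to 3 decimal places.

0.020

P(component k | x) = π_k·f_k(x) / marginal(x), where marginal(x) = Σ_j π_j·f_j(x).
Since both observations come from the same component, the likelihood for component k is f_k(x₁)·f_k(x₂).
  f_I = [0.239875] × [0.239875] = 0.0575402
  f_II = [0.136961] × [0.136961] = 0.0187582
  f_III = [0.0551004] × [0.0551004] = 0.00303606
Multiply by the mixture weights:
  π_I·f_I = 0.52 × 0.0575402 = 0.0299209
  π_II·f_II = 0.25 × 0.0187582 = 0.00468955
  π_III·f_III = 0.23 × 0.00303606 = 0.000698293
Denominator: 0.0299209 + 0.00468955 + 0.000698293 = 0.0353087
Responsibility of Regime III: 0.000698293 / 0.0353087 ≈ 0.020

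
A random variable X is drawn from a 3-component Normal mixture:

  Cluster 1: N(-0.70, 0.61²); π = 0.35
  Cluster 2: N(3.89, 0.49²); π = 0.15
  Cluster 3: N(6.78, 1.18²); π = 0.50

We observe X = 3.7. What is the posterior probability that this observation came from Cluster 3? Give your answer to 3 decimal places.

P(component k | x) = P(Z=k)·f_k(x) / marginal(x), where marginal(x) = Σ_j P(Z=j)·f_j(x).
Evaluate each component's likelihood at the observed value:
  p_1 = 3.29322e-12
  p_2 = 0.755205
  p_3 = 0.01121
Prior × likelihood for each component:
  P(Z=1)·p_1 = 0.35 × 3.29322e-12 = 1.15263e-12
  P(Z=2)·p_2 = 0.15 × 0.755205 = 0.113281
  P(Z=3)·p_3 = 0.50 × 0.01121 = 0.00560502
Normaliser: 1.15263e-12 + 0.113281 + 0.00560502 = 0.118886
P(Cluster 3 | the observation) = 0.00560502 / 0.118886 ≈ 0.047

0.047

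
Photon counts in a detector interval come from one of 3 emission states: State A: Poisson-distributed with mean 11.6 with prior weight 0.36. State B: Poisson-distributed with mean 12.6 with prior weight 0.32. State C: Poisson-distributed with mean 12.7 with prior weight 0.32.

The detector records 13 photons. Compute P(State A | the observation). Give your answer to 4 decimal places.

0.3426

By Bayes' theorem, P(k | x) = π_k f_k(x) / Σ_j π_j f_j(x).
Evaluate each component's likelihood at the observed value:
  f_A = 0.101358
  f_B = 0.109251
  f_C = 0.109554
Prior × likelihood for each component:
  π_A·f_A = 0.36 × 0.101358 = 0.0364888
  π_B·f_B = 0.32 × 0.109251 = 0.0349604
  π_C·f_C = 0.32 × 0.109554 = 0.0350573
Normaliser: 0.0364888 + 0.0349604 + 0.0350573 = 0.106507
Responsibility of State A: 0.0364888 / 0.106507 ≈ 0.3426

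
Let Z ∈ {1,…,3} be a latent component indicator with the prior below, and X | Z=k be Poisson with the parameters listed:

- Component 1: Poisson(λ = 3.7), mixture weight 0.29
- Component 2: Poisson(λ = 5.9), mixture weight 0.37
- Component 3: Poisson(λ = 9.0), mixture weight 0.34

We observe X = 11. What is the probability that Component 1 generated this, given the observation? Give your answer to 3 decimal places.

0.008

P(component k | x) = P(Z=k)·f_k(x) / marginal(x), where marginal(x) = Σ_j P(Z=j)·f_j(x).
Poisson probabilities:
  f_1 = 0.00110198
  f_2 = 0.0206956
  f_3 = 0.0970201
Prior × likelihood for each component:
  P(Z=1)·f_1 = 0.29 × 0.00110198 = 0.000319574
  P(Z=2)·f_2 = 0.37 × 0.0206956 = 0.00765739
  P(Z=3)·f_3 = 0.34 × 0.0970201 = 0.0329868
Sum: 0.000319574 + 0.00765739 + 0.0329868 = 0.0409638
P(Component 1 | data) ≈ 0.008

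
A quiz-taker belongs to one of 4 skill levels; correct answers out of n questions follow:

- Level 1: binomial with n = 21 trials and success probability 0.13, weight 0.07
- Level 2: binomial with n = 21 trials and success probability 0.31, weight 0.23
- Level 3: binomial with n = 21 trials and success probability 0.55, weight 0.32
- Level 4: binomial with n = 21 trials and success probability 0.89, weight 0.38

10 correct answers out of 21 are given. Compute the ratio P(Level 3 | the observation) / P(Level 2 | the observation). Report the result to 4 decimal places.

The posterior odds equal the prior odds times the likelihood ratio: (P(Z=i)/P(Z=j))·(f_i(x)/f_j(x)).
Evaluate each component's likelihood at the observed value:
  p_1 = 0.000105092
  p_2 = 0.0487958
  p_3 = 0.136896
  p_4 = 3.13794e-06
Odds = (0.32/0.23) × (0.136896/0.0487958) = 1.3913 × 2.80548 ≈ 3.9033

3.9033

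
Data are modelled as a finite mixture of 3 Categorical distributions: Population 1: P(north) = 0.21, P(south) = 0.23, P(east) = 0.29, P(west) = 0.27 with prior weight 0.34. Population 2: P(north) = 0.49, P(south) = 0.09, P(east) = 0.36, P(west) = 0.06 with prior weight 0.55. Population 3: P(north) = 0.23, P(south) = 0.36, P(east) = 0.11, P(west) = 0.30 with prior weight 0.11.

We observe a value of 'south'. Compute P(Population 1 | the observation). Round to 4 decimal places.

0.4674

Apply Bayes' rule: the posterior for each component is proportional to its prior times its likelihood at x.
Component likelihoods at x = 'south':
  p_1 = P(south | comp) = 0.23
  p_2 = P(south | comp) = 0.09
  p_3 = P(south | comp) = 0.36
Unnormalised posteriors:
  P(Z=1)·p_1 = 0.34 × 0.23 = 0.0782
  P(Z=2)·p_2 = 0.55 × 0.09 = 0.0495
  P(Z=3)·p_3 = 0.11 × 0.36 = 0.0396
Sum: 0.0782 + 0.0495 + 0.0396 = 0.1673
So the posterior for Population 1 is 0.0782 / 0.1673 ≈ 0.4674.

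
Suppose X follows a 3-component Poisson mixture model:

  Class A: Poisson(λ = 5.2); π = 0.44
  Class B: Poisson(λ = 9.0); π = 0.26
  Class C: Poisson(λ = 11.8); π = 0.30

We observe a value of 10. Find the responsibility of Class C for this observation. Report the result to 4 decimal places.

0.4450

The responsibility of component k is P(Z=k) f_k(x) divided by Σ_j P(Z=j) f_j(x).
Evaluate each component's likelihood at the observed value:
  f_A = 0.0219755
  f_B = 0.11858
  f_C = 0.108239
Prior × likelihood for each component:
  P(Z=A)·f_A = 0.44 × 0.0219755 = 0.00966923
  P(Z=B)·f_B = 0.26 × 0.11858 = 0.0308308
  P(Z=C)·f_C = 0.30 × 0.108239 = 0.0324716
Sum: 0.00966923 + 0.0308308 + 0.0324716 = 0.0729716
P(Class C | x) ≈ 0.4450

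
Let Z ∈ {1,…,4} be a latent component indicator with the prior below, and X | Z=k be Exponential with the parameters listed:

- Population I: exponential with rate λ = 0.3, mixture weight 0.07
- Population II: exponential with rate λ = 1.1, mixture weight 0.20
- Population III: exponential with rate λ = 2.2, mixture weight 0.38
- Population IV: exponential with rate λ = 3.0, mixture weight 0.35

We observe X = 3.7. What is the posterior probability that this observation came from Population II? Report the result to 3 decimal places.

P(component k | x) = π_k·f_k(x) / marginal(x), where marginal(x) = Σ_j π_j·f_j(x).
Evaluate each component's likelihood at the observed value:
  p_I = 0.0988677
  p_II = 0.0187851
  p_III = 0.000641602
  p_IV = 4.5337e-05
Multiply by the mixture weights:
  π_I·p_I = 0.07 × 0.0988677 = 0.00692074
  π_II·p_II = 0.20 × 0.0187851 = 0.00375703
  π_III·p_III = 0.38 × 0.000641602 = 0.000243809
  π_IV·p_IV = 0.35 × 4.5337e-05 = 1.58679e-05
Sum: 0.00692074 + 0.00375703 + 0.000243809 + 1.58679e-05 = 0.0109374
Responsibility of Population II: 0.00375703 / 0.0109374 ≈ 0.344

0.344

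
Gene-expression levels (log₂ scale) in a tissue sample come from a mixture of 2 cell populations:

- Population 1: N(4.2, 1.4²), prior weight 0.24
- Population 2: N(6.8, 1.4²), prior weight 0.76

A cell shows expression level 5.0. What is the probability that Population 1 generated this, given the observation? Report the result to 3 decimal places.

0.380

Posterior ∝ prior × likelihood, so P(k | x) ∝ π_k f_k(x); normalise over all components.
Component likelihoods at x = 5.0:
  p_1 = 0.242034
  p_2 = 0.124688
Prior × likelihood for each component:
  π_1·p_1 = 0.24 × 0.242034 = 0.0580882
  π_2·p_2 = 0.76 × 0.124688 = 0.0947628
Sum: 0.0580882 + 0.0947628 = 0.152851
Responsibility of Population 1: 0.0580882 / 0.152851 ≈ 0.380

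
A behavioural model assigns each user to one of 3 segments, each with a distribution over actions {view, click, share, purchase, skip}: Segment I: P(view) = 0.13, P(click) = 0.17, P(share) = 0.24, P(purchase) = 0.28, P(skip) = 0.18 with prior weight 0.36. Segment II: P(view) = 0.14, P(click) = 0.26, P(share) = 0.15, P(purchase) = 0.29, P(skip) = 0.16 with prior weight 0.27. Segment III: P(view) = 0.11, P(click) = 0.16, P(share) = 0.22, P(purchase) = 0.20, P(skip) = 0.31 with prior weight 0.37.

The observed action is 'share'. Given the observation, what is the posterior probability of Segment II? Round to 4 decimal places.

0.1944

P(component k | x) = P(Z=k)·f_k(x) / marginal(x), where marginal(x) = Σ_j P(Z=j)·f_j(x).
Component likelihoods at x = 'share':
  f_I = P(share | comp) = 0.24
  f_II = P(share | comp) = 0.15
  f_III = P(share | comp) = 0.22
Weight by the priors:
  P(Z=I)·f_I = 0.36 × 0.24 = 0.0864
  P(Z=II)·f_II = 0.27 × 0.15 = 0.0405
  P(Z=III)·f_III = 0.37 × 0.22 = 0.0814
Denominator: 0.0864 + 0.0405 + 0.0814 = 0.2083
So the posterior for Segment II is 0.0405 / 0.2083 ≈ 0.1944.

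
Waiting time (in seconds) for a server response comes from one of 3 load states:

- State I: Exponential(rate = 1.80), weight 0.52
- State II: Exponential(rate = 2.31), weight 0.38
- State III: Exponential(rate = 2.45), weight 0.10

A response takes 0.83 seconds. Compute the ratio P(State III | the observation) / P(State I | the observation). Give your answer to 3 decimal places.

0.153

Since P(k|x) ∝ w_k f_k(x), the posterior odds are w_i f_i(x) / (w_j f_j(x)).
Exponential densities:
  f_I = 1.80·e^(−1.80·0.83) = 1.80·e^(−1.4940) = 0.404051
  f_II = 2.31·e^(−2.31·0.83) = 2.31·e^(−1.9173) = 0.339578
  f_III = 2.45·e^(−2.45·0.83) = 2.45·e^(−2.0335) = 0.320648
0.0320648 / 0.210107 ≈ 0.153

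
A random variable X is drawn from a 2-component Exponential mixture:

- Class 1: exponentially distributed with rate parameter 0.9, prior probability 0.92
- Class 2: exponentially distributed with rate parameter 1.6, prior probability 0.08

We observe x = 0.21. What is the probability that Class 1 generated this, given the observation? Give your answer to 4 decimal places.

0.8823

P(component k | x) = π_k·f_k(x) / marginal(x), where marginal(x) = Σ_j π_j·f_j(x).
Exponential densities:
  f_1 = 0.745008
  f_2 = 1.1434
Multiply by the mixture weights:
  π_1·f_1 = 0.92 × 0.745008 = 0.685407
  π_2·f_2 = 0.08 × 1.1434 = 0.0914718
Evidence: 0.685407 + 0.0914718 = 0.776879
So the posterior for Class 1 is 0.685407 / 0.776879 ≈ 0.8823.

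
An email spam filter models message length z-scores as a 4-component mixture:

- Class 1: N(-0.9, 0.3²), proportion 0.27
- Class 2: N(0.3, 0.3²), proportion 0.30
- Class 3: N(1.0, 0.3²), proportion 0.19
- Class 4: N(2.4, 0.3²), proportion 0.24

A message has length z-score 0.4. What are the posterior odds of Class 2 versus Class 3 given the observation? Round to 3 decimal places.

Since P(k|x) ∝ π_k f_k(x), the posterior odds are π_i f_i(x) / (π_j f_j(x)).
Normal densities:
  f_1 = 0.000111236
  f_2 = 1.25794
  f_3 = 0.17997
  f_4 = 2.9703e-10
0.377383 / 0.0341943 ≈ 11.036

11.036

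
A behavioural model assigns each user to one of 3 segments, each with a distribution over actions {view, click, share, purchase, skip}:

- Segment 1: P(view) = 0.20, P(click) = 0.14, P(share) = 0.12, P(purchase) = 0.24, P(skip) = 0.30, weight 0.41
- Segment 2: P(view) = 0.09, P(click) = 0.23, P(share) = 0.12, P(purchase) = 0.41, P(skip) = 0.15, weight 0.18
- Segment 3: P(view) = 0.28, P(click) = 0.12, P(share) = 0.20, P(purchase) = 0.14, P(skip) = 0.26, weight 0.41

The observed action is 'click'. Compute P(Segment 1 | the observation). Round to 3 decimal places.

Apply Bayes' rule: the posterior for each component is proportional to its prior times its likelihood at x.
Evaluate each component's likelihood at the observed value:
  f_1 = 0.14
  f_2 = 0.23
  f_3 = 0.12
Unnormalised posteriors:
  P(Z=1)·f_1 = 0.41 × 0.14 = 0.0574
  P(Z=2)·f_2 = 0.18 × 0.23 = 0.0414
  P(Z=3)·f_3 = 0.41 × 0.12 = 0.0492
Denominator: 0.0574 + 0.0414 + 0.0492 = 0.148
P(Segment 1 | 'click') = 0.0574 / 0.148 ≈ 0.388

0.388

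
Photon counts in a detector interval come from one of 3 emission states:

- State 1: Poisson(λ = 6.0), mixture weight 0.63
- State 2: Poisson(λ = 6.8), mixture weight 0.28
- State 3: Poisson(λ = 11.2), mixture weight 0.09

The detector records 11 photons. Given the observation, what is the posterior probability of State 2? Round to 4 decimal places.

0.3107

Apply Bayes' rule: the posterior for each component is proportional to its prior times its likelihood at x.
Component likelihoods at x = 11 photons:
  p_1 = 0.022529
  p_2 = 0.0401088
  p_3 = 0.119164
Weight by the priors:
  π_1·p_1 = 0.63 × 0.022529 = 0.0141932
  π_2·p_2 = 0.28 × 0.0401088 = 0.0112305
  π_3·p_3 = 0.09 × 0.119164 = 0.0107247
Denominator: 0.0141932 + 0.0112305 + 0.0107247 = 0.0361485
So the posterior for State 2 is 0.0112305 / 0.0361485 ≈ 0.3107.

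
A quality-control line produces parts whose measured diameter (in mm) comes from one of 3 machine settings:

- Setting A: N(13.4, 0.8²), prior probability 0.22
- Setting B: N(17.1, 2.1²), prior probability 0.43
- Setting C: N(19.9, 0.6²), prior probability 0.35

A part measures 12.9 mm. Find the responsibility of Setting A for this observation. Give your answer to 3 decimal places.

The responsibility of component k is w_k f_k(x) divided by Σ_j w_j f_j(x).
Normal densities:
  f_A = (1/(0.8·√(2π)))·exp(−(12.9−13.4)²/(2·0.8²)) = 0.498678·exp(-0.19531) = 0.410201
  f_B = (1/(2.1·√(2π)))·exp(−(12.9−17.1)²/(2·2.1²)) = 0.189973·exp(-2.00000) = 0.02571
  f_C = (1/(0.6·√(2π)))·exp(−(12.9−19.9)²/(2·0.6²)) = 0.664904·exp(-68.05556) = 1.84759e-30
Unnormalised posteriors:
  w_A·f_A = 0.22 × 0.410201 = 0.0902443
  w_B·f_B = 0.43 × 0.02571 = 0.0110553
  w_C·f_C = 0.35 × 1.84759e-30 = 6.46658e-31
Sum: 0.0902443 + 0.0110553 + 6.46658e-31 = 0.1013
P(Setting A | x) ≈ 0.891

0.891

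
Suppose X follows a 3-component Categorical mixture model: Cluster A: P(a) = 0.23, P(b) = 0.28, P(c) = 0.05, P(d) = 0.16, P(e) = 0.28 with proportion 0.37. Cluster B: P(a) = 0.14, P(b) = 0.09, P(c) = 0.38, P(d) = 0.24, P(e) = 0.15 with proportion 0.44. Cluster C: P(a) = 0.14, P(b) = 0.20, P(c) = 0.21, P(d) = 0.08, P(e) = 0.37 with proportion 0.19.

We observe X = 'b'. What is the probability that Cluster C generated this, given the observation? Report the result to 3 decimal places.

0.210

Apply Bayes' rule: the posterior for each component is proportional to its prior times its likelihood at x.
Component likelihoods at x = 'b':
  L_A = 0.28
  L_B = 0.09
  L_C = 0.2
Weight by the priors:
  π_A·L_A = 0.37 × 0.28 = 0.1036
  π_B·L_B = 0.44 × 0.09 = 0.0396
  π_C·L_C = 0.19 × 0.2 = 0.038
Denominator: 0.1036 + 0.0396 + 0.038 = 0.1812
P(Cluster C | x) = 0.038 / 0.1812 ≈ 0.210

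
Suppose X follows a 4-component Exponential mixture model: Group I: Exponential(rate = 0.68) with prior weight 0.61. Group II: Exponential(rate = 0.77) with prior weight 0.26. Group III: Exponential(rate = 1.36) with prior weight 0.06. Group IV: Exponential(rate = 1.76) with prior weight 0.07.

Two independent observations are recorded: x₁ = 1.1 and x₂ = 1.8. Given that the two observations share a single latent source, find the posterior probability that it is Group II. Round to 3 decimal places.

By Bayes' theorem, P(k | x) = π_k f_k(x) / Σ_j π_j f_j(x).
Since both observations come from the same component, the likelihood for component k is f_k(x₁)·f_k(x₂).
  L_I = [0.321852] × [0.199955] = 0.064356
  L_II = [0.330098] × [0.192557] = 0.0635626
  L_III = [0.304673] × [0.117594] = 0.0358278
  L_IV = [0.253933] × [0.0740743] = 0.0188099
Multiply by the mixture weights:
  π_I·L_I = 0.61 × 0.064356 = 0.0392572
  π_II·L_II = 0.26 × 0.0635626 = 0.0165263
  π_III·L_III = 0.06 × 0.0358278 = 0.00214967
  π_IV·L_IV = 0.07 × 0.0188099 = 0.00131669
Denominator: 0.0392572 + 0.0165263 + 0.00214967 + 0.00131669 = 0.0592498
Responsibility of Group II: 0.0165263 / 0.0592498 ≈ 0.279

0.279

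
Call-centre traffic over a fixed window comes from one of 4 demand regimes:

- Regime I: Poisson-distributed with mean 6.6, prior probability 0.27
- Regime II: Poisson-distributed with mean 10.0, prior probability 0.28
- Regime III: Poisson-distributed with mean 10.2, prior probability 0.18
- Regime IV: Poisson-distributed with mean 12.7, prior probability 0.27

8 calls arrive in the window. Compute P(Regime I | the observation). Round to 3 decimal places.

0.336

Posterior ∝ prior × likelihood, so P(k | x) ∝ π_k f_k(x); normalise over all components.
Poisson probabilities:
  f_I = e^(−6.6)·6.6^8/8! = 0.121475
  f_II = e^(−10.0)·10.0^8/8! = 0.112599
  f_III = e^(−10.2)·10.2^8/8! = 0.108013
  f_IV = e^(−12.7)·12.7^8/8! = 0.0512117
Prior × likelihood for each component:
  π_I·f_I = 0.27 × 0.121475 = 0.0327983
  π_II·f_II = 0.28 × 0.112599 = 0.0315277
  π_III·f_III = 0.18 × 0.108013 = 0.0194424
  π_IV·f_IV = 0.27 × 0.0512117 = 0.0138272
Denominator: 0.0327983 + 0.0315277 + 0.0194424 + 0.0138272 = 0.0975956
So the posterior for Regime I is 0.0327983 / 0.0975956 ≈ 0.336.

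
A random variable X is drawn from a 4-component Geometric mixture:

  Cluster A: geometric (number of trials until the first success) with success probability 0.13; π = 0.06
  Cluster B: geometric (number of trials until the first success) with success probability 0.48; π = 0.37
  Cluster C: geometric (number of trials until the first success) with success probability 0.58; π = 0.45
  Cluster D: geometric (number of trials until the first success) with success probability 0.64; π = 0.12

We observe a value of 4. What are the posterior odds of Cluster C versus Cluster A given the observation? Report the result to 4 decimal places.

Since P(k|x) ∝ w_k f_k(x), the posterior odds are w_i f_i(x) / (w_j f_j(x)).
Evaluate each component's likelihood at the observed value:
  L_A = 0.0856054
  L_B = 0.0674918
  L_C = 0.042971
  L_D = 0.0298598
Posterior odds = (w_C·L_C) / (w_A·L_A) = (0.45·0.042971) / (0.06·0.0856054) = 0.019337 / 0.00513632 ≈ 3.7647

3.7647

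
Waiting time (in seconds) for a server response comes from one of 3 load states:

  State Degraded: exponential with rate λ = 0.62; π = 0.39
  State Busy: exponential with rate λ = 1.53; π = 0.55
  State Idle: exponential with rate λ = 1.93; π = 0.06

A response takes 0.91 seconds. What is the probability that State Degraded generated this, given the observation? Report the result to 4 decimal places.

P(component k | x) = w_k·f_k(x) / marginal(x), where marginal(x) = Σ_j w_j·f_j(x).
Evaluate each component's likelihood at the observed value:
  L_Degraded = 0.352665
  L_Busy = 0.38021
  L_Idle = 0.333277
Unnormalised posteriors:
  w_Degraded·L_Degraded = 0.39 × 0.352665 = 0.137539
  w_Busy·L_Busy = 0.55 × 0.38021 = 0.209115
  w_Idle·L_Idle = 0.06 × 0.333277 = 0.0199966
Denominator: 0.137539 + 0.209115 + 0.0199966 = 0.366651
P(State Degraded | 0.91 seconds) ≈ 0.3751

0.3751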